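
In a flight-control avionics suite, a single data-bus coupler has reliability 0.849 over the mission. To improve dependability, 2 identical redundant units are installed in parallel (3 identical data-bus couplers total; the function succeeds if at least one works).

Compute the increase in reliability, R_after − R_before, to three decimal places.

0.148

R_before = 0.849
R_after = 1 − (1 − 0.849)^3 = 0.997
ΔR = 0.997 − 0.849 = 0.148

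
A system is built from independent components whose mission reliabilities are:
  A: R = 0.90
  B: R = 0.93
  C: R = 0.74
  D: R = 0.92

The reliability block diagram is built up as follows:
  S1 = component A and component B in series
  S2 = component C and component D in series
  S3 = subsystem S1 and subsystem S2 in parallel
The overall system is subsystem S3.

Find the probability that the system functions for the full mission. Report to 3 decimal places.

Series (A and B): 0.90000 × 0.93000 = 0.83700
Series (C and D): 0.74000 × 0.92000 = 0.68080
Parallel ([0.83700] and [0.68080]): 1 − (1 − 0.83700)(1 − 0.68080) = 0.948

0.948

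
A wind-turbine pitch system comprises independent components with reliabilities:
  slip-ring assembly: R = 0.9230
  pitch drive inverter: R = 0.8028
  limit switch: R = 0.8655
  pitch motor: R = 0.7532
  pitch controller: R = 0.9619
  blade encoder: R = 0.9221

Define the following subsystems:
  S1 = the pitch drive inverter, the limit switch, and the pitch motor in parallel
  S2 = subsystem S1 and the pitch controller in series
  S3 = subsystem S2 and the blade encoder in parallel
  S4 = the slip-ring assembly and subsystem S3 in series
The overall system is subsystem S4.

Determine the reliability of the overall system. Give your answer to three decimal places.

Parallel (pitch drive inverter, limit switch, and pitch motor): 1 − (1 − 0.80280)(1 − 0.86550)(1 − 0.75320) = 0.99345
Series ([0.99345] and pitch controller): 0.99345 × 0.96190 = 0.95560
Parallel ([0.95560] and blade encoder): 1 − (1 − 0.95560)(1 − 0.92210) = 0.99654
Series (slip-ring assembly and [0.99654]): 0.92300 × 0.99654 = 0.920

0.920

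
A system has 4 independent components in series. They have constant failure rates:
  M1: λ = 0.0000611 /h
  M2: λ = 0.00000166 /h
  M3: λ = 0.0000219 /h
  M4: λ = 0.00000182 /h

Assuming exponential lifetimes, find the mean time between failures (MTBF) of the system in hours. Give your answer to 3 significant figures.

11600

Series of exponential components: λ_sys = Σ λ_i
λ_sys = 0.0000611 + 0.00000166 + 0.0000219 + 0.00000182 = 8.6480e-05 /h
MTBF = 1 / λ_sys = 11600 h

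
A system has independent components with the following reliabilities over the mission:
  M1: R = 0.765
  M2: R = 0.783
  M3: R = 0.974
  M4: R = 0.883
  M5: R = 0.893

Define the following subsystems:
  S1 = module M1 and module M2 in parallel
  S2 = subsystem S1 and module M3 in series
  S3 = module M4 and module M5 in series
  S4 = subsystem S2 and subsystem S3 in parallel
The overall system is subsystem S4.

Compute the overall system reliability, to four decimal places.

0.9840

Parallel (M1 and M2): 1 − (1 − 0.765000)(1 − 0.783000) = 0.949005
Series ([0.949005] and M3): 0.949005 × 0.974000 = 0.924331
Series (M4 and M5): 0.883000 × 0.893000 = 0.788519
Parallel ([0.924331] and [0.788519]): 1 − (1 − 0.924331)(1 − 0.788519) = 0.9840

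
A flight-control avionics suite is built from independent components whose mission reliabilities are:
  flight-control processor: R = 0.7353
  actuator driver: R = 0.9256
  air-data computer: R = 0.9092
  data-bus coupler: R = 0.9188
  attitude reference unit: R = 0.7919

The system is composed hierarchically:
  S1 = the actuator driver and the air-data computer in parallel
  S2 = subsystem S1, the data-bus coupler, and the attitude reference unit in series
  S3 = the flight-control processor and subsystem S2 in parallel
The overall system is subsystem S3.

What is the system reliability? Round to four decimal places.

0.9266

Parallel (actuator driver and air-data computer): 1 − (1 − 0.925600)(1 − 0.909200) = 0.993244
Series ([0.993244], data-bus coupler, and attitude reference unit): 0.993244 × 0.918800 × 0.791900 = 0.722682
Parallel (flight-control processor and [0.722682]): 1 − (1 − 0.735300)(1 − 0.722682) = 0.9266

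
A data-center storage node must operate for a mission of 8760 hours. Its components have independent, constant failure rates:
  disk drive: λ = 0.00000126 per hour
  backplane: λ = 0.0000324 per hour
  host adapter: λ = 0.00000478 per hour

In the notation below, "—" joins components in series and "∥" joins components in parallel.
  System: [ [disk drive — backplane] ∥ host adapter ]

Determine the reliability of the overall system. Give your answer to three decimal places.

0.990

R(disk drive) = exp(−0.00000126 × 8760) = 0.98902
R(backplane) = exp(−0.0000324 × 8760) = 0.75290
R(host adapter) = exp(−0.00000478 × 8760) = 0.95899
Series (disk drive and backplane): 0.98902 × 0.75290 = 0.74463
Parallel ([0.74463] and host adapter): 1 − (1 − 0.74463)(1 − 0.95899) = 0.990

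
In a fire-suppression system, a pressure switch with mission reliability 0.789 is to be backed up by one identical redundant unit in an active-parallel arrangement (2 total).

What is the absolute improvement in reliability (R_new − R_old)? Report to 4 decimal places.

0.1665

R_before = 0.789
R_after = 1 − (1 − 0.789)^2 = 0.9555
ΔR = 0.9555 − 0.789 = 0.1665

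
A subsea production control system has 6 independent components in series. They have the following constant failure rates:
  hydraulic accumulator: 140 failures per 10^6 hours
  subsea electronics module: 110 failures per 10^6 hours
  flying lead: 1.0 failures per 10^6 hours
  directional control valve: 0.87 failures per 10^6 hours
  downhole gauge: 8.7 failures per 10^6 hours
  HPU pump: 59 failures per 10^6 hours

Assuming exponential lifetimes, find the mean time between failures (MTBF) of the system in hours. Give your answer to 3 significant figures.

Series of exponential components: λ_sys = Σ λ_i
λ_sys = 0.00014 + 0.00011 + 0.0000010 + 0.00000087 + 0.0000087 + 0.000059 = 3.1957e-04 /h
MTBF = 1 / λ_sys = 3130 h

3130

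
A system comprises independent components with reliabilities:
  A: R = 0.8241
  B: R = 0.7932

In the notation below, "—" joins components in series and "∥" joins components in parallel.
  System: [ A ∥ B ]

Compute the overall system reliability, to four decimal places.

Parallel (A and B): 1 − (1 − 0.824100)(1 − 0.793200) = 0.9636

0.9636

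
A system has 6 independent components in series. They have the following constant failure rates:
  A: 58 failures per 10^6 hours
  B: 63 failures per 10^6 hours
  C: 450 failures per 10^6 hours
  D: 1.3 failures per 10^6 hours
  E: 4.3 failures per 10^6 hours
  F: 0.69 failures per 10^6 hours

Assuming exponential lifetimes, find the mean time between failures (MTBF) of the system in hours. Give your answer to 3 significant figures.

1730

Series of exponential components: λ_sys = Σ λ_i
λ_sys = 0.000058 + 0.000063 + 0.00045 + 0.0000013 + 0.0000043 + 0.00000069 = 5.7729e-04 /h
MTBF = 1 / λ_sys = 1730 h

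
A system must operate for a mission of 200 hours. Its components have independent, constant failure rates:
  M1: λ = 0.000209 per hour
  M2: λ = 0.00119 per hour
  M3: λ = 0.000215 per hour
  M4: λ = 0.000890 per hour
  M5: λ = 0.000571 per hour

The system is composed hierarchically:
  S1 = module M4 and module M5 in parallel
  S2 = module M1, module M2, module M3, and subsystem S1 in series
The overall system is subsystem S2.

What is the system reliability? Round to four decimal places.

R(M1) = exp(−0.000209 × 200) = 0.959062
R(M2) = exp(−0.00119 × 200) = 0.788203
R(M3) = exp(−0.000215 × 200) = 0.957911
R(M4) = exp(−0.000890 × 200) = 0.836942
R(M5) = exp(−0.000571 × 200) = 0.892080
Parallel (M4 and M5): 1 − (1 − 0.836942)(1 − 0.892080) = 0.982403
Series (M1, M2, M3, and [0.982403]): 0.959062 × 0.788203 × 0.957911 × 0.982403 = 0.7114

0.7114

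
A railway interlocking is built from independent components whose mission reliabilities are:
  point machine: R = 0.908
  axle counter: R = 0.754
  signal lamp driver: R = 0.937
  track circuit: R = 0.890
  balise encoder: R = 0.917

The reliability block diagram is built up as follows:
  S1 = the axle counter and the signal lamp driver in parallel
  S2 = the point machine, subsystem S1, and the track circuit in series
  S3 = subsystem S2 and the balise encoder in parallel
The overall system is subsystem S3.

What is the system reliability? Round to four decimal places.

Parallel (axle counter and signal lamp driver): 1 − (1 − 0.754000)(1 − 0.937000) = 0.984502
Series (point machine, [0.984502], and track circuit): 0.908000 × 0.984502 × 0.890000 = 0.795596
Parallel ([0.795596] and balise encoder): 1 − (1 − 0.795596)(1 − 0.917000) = 0.9830

0.9830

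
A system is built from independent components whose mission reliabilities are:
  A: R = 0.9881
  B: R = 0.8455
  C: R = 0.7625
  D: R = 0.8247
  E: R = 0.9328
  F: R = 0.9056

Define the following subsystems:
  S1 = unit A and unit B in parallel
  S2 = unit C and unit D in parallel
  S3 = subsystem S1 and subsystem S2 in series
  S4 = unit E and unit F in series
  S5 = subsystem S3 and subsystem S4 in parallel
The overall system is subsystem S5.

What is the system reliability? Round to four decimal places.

0.9933

Parallel (A and B): 1 − (1 − 0.988100)(1 − 0.845500) = 0.998161
Parallel (C and D): 1 − (1 − 0.762500)(1 − 0.824700) = 0.958366
Series ([0.998161] and [0.958366]): 0.998161 × 0.958366 = 0.956604
Series (E and F): 0.932800 × 0.905600 = 0.844744
Parallel ([0.956604] and [0.844744]): 1 − (1 − 0.956604)(1 − 0.844744) = 0.9933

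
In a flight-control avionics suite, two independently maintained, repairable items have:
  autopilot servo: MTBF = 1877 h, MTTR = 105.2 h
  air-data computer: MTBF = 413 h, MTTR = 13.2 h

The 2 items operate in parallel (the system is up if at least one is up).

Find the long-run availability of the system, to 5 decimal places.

0.99836

A(autopilot servo) = MTBF/(MTBF+MTTR) = 1877/(1877+105.2) = 0.946928
A(air-data computer) = MTBF/(MTBF+MTTR) = 413/(413+13.2) = 0.969029
Parallel availability: 1 − (1 − 0.946928)(1 − 0.969029) = 0.99836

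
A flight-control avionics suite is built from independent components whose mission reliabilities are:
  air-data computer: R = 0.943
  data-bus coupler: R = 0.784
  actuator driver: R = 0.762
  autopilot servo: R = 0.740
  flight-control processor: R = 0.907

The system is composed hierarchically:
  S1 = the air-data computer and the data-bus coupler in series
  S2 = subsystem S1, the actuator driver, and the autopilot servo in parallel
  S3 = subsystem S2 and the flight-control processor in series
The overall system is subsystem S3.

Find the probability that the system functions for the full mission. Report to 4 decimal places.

0.8924

Series (air-data computer and data-bus coupler): 0.943000 × 0.784000 = 0.739312
Parallel ([0.739312], actuator driver, and autopilot servo): 1 − (1 − 0.739312)(1 − 0.762000)(1 − 0.740000) = 0.983869
Series ([0.983869] and flight-control processor): 0.983869 × 0.907000 = 0.8924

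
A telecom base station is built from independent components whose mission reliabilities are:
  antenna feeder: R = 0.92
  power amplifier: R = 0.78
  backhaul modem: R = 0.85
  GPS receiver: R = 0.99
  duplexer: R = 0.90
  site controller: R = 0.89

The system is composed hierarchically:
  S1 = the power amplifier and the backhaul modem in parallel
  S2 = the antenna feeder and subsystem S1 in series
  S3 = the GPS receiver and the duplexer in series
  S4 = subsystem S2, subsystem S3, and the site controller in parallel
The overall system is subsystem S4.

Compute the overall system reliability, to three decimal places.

Parallel (power amplifier and backhaul modem): 1 − (1 − 0.78000)(1 − 0.85000) = 0.96700
Series (antenna feeder and [0.96700]): 0.92000 × 0.96700 = 0.88964
Series (GPS receiver and duplexer): 0.99000 × 0.90000 = 0.89100
Parallel ([0.88964], [0.89100], and site controller): 1 − (1 − 0.88964)(1 − 0.89100)(1 − 0.89000) = 0.999

0.999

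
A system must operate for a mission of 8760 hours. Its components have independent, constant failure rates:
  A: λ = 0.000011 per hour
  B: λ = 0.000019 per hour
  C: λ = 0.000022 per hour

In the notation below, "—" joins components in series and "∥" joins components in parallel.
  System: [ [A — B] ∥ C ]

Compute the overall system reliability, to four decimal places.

R(A) = exp(−0.000011 × 8760) = 0.908137
R(B) = exp(−0.000019 × 8760) = 0.846674
R(C) = exp(−0.000022 × 8760) = 0.824713
Series (A and B): 0.908137 × 0.846674 = 0.768896
Parallel ([0.768896] and C): 1 − (1 − 0.768896)(1 − 0.824713) = 0.9595

0.9595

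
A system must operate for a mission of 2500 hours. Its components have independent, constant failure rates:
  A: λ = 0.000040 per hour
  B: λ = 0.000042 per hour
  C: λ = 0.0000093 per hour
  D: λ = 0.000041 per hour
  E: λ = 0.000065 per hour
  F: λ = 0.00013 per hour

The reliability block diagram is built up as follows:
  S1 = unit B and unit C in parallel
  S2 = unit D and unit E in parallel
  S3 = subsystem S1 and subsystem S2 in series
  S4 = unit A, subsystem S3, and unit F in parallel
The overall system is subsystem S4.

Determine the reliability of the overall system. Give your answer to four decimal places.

0.9996

R(A) = exp(−0.000040 × 2500) = 0.904837
R(B) = exp(−0.000042 × 2500) = 0.900325
R(C) = exp(−0.0000093 × 2500) = 0.977018
R(D) = exp(−0.000041 × 2500) = 0.902578
R(E) = exp(−0.000065 × 2500) = 0.850016
R(F) = exp(−0.00013 × 2500) = 0.722527
Parallel (B and C): 1 − (1 − 0.900325)(1 − 0.977018) = 0.997709
Parallel (D and E): 1 − (1 − 0.902578)(1 − 0.850016) = 0.985388
Series ([0.997709] and [0.985388]): 0.997709 × 0.985388 = 0.983130
Parallel (A, [0.983130], and F): 1 − (1 − 0.904837)(1 − 0.983130)(1 − 0.722527) = 0.9996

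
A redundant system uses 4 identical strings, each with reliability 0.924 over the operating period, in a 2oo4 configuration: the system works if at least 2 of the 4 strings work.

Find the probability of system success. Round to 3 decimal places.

R = Σ_{i=2}^{4} C(4,i) p^i (1−p)^{4−i} with p = 0.924
C(4,2)·0.924^2·0.076^2 = 0.02959
C(4,3)·0.924^3·0.076^1 = 0.23982
C(4,4)·0.924^4·0.076^0 = 0.72893
Sum = 0.998

0.998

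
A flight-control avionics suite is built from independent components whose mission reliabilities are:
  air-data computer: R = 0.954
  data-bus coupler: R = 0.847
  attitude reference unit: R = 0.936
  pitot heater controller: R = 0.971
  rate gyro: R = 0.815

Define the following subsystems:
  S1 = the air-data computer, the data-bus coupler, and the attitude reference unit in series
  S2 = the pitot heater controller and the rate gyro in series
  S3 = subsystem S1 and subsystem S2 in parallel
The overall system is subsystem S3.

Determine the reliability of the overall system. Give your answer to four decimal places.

Series (air-data computer, data-bus coupler, and attitude reference unit): 0.954000 × 0.847000 × 0.936000 = 0.756324
Series (pitot heater controller and rate gyro): 0.971000 × 0.815000 = 0.791365
Parallel ([0.756324] and [0.791365]): 1 − (1 − 0.756324)(1 − 0.791365) = 0.9492

0.9492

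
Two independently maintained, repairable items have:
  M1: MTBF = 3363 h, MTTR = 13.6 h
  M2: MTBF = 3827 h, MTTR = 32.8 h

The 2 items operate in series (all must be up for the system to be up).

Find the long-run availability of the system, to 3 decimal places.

A(M1) = MTBF/(MTBF+MTTR) = 3363/(3363+13.6) = 0.995972
A(M2) = MTBF/(MTBF+MTTR) = 3827/(3827+32.8) = 0.991502
Series availability: 0.995972 × 0.991502 = 0.988

0.988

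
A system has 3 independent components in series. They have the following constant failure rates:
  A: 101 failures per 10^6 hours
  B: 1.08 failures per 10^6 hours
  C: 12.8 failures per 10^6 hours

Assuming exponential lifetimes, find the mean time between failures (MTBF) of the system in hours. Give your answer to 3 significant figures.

Series of exponential components: λ_sys = Σ λ_i
λ_sys = 0.000101 + 0.00000108 + 0.0000128 = 1.1488e-04 /h
MTBF = 1 / λ_sys = 8700 h

8700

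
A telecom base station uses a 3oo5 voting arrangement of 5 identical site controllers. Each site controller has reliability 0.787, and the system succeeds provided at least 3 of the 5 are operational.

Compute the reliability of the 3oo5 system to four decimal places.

0.9316

R = Σ_{i=3}^{5} C(5,i) p^i (1−p)^{5−i} with p = 0.787
C(5,3)·0.787^3·0.213^2 = 0.221148
C(5,4)·0.787^4·0.213^1 = 0.408553
C(5,5)·0.787^5·0.213^0 = 0.301907
Sum = 0.9316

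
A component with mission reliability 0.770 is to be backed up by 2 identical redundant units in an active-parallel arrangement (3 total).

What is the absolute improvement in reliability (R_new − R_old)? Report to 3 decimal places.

R_before = 0.770
R_after = 1 − (1 − 0.770)^3 = 0.988
ΔR = 0.988 − 0.770 = 0.218

0.218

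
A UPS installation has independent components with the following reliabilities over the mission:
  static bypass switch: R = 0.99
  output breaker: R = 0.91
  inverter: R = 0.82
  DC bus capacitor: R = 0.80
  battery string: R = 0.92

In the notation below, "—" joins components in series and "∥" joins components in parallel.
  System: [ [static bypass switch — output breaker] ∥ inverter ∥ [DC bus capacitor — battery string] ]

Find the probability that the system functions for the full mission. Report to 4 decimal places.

Series (static bypass switch and output breaker): 0.990000 × 0.910000 = 0.900900
Series (DC bus capacitor and battery string): 0.800000 × 0.920000 = 0.736000
Parallel ([0.900900], inverter, and [0.736000]): 1 − (1 − 0.900900)(1 − 0.820000)(1 − 0.736000) = 0.9953

0.9953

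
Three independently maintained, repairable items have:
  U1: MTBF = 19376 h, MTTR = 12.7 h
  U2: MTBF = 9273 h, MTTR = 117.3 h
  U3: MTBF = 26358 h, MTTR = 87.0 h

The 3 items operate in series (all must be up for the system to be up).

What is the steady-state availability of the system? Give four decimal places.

0.9836

A(U1) = MTBF/(MTBF+MTTR) = 19376/(19376+12.7) = 0.999345
A(U2) = MTBF/(MTBF+MTTR) = 9273/(9273+117.3) = 0.987508
A(U3) = MTBF/(MTBF+MTTR) = 26358/(26358+87.0) = 0.996710
Series availability: 0.999345 × 0.987508 × 0.996710 = 0.9836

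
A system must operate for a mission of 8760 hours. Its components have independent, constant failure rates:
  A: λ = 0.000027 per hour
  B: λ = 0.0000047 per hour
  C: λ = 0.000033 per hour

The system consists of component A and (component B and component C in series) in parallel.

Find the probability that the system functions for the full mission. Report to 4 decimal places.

R(A) = exp(−0.000027 × 8760) = 0.789370
R(B) = exp(−0.0000047 × 8760) = 0.959664
R(C) = exp(−0.000033 × 8760) = 0.748952
Series (B and C): 0.959664 × 0.748952 = 0.718742
Parallel (A and [0.718742]): 1 − (1 − 0.789370)(1 − 0.718742) = 0.9408

0.9408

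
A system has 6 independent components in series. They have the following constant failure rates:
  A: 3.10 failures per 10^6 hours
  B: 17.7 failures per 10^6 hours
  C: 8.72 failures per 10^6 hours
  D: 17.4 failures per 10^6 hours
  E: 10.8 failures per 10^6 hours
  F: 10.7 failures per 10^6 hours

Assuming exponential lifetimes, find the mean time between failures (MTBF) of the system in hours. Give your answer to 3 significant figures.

Series of exponential components: λ_sys = Σ λ_i
λ_sys = 0.00000310 + 0.0000177 + 0.00000872 + 0.0000174 + 0.0000108 + 0.0000107 = 6.8420e-05 /h
MTBF = 1 / λ_sys = 14600 h

14600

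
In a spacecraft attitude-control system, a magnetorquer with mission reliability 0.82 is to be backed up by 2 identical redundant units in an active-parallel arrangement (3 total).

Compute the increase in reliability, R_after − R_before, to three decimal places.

0.174

R_before = 0.82
R_after = 1 − (1 − 0.82)^3 = 0.994
ΔR = 0.994 − 0.82 = 0.174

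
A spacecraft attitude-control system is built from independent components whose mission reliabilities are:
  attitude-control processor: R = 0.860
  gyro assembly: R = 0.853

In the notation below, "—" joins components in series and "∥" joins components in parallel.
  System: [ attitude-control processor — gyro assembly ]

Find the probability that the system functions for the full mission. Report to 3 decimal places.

0.734

Series (attitude-control processor and gyro assembly): 0.86000 × 0.85300 = 0.734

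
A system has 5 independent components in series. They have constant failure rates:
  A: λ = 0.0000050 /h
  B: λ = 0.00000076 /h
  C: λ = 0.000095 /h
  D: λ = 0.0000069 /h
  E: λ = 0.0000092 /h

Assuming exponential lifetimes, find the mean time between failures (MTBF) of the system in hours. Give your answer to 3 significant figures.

Series of exponential components: λ_sys = Σ λ_i
λ_sys = 0.0000050 + 0.00000076 + 0.000095 + 0.0000069 + 0.0000092 = 1.1686e-04 /h
MTBF = 1 / λ_sys = 8560 h

8560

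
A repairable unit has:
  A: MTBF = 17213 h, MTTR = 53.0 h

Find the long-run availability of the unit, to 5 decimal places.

A(A) = MTBF/(MTBF+MTTR) = 17213/(17213+53.0) = 0.99693

0.99693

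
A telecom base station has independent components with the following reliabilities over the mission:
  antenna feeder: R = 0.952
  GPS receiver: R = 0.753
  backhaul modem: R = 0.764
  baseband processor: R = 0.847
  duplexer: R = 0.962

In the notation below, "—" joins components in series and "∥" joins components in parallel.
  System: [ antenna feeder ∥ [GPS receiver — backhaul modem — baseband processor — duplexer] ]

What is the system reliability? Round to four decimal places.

Series (GPS receiver, backhaul modem, baseband processor, and duplexer): 0.753000 × 0.764000 × 0.847000 × 0.962000 = 0.468756
Parallel (antenna feeder and [0.468756]): 1 − (1 − 0.952000)(1 − 0.468756) = 0.9745

0.9745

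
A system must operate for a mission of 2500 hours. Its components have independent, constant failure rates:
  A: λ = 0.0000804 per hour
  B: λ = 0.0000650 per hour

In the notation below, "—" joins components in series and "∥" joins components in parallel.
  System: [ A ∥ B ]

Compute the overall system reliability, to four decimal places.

0.9727

R(A) = exp(−0.0000804 × 2500) = 0.817912
R(B) = exp(−0.0000650 × 2500) = 0.850016
Parallel (A and B): 1 − (1 − 0.817912)(1 − 0.850016) = 0.9727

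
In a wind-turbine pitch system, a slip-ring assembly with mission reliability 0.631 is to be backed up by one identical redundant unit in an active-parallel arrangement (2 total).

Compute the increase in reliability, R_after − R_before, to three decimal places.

0.233

R_before = 0.631
R_after = 1 − (1 − 0.631)^2 = 0.864
ΔR = 0.864 − 0.631 = 0.233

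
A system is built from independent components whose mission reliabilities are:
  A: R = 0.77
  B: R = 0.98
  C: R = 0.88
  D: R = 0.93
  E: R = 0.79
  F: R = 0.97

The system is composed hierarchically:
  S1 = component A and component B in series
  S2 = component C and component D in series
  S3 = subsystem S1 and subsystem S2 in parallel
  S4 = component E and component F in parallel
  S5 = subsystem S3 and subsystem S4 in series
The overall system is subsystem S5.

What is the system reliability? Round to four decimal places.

Series (A and B): 0.770000 × 0.980000 = 0.754600
Series (C and D): 0.880000 × 0.930000 = 0.818400
Parallel ([0.754600] and [0.818400]): 1 − (1 − 0.754600)(1 − 0.818400) = 0.955435
Parallel (E and F): 1 − (1 − 0.790000)(1 − 0.970000) = 0.993700
Series ([0.955435] and [0.993700]): 0.955435 × 0.993700 = 0.9494

0.9494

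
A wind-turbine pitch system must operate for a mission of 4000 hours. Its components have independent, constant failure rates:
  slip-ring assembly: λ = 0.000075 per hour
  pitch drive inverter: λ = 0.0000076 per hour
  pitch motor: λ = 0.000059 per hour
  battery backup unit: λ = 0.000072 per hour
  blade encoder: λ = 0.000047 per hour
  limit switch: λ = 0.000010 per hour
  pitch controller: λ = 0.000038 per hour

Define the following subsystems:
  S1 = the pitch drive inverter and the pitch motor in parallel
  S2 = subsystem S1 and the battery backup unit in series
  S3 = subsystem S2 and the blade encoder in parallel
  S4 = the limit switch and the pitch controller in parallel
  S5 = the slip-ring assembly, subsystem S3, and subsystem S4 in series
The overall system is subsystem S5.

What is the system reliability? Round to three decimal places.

0.705

R(slip-ring assembly) = exp(−0.000075 × 4000) = 0.74082
R(pitch drive inverter) = exp(−0.0000076 × 4000) = 0.97006
R(pitch motor) = exp(−0.000059 × 4000) = 0.78978
R(battery backup unit) = exp(−0.000072 × 4000) = 0.74976
R(blade encoder) = exp(−0.000047 × 4000) = 0.82861
R(limit switch) = exp(−0.000010 × 4000) = 0.96079
R(pitch controller) = exp(−0.000038 × 4000) = 0.85899
Parallel (pitch drive inverter and pitch motor): 1 − (1 − 0.97006)(1 − 0.78978) = 0.99371
Series ([0.99371] and battery backup unit): 0.99371 × 0.74976 = 0.74504
Parallel ([0.74504] and blade encoder): 1 − (1 − 0.74504)(1 − 0.82861) = 0.95630
Parallel (limit switch and pitch controller): 1 − (1 − 0.96079)(1 − 0.85899) = 0.99447
Series (slip-ring assembly, [0.95630], and [0.99447]): 0.74082 × 0.95630 × 0.99447 = 0.705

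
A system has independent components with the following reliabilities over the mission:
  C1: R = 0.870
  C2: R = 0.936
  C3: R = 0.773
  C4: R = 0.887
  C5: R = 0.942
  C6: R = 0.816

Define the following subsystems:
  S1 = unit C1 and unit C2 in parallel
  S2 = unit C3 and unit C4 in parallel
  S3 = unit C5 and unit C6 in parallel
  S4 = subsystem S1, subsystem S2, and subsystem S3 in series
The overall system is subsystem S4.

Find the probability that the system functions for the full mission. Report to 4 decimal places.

Parallel (C1 and C2): 1 − (1 − 0.870000)(1 − 0.936000) = 0.991680
Parallel (C3 and C4): 1 − (1 − 0.773000)(1 − 0.887000) = 0.974349
Parallel (C5 and C6): 1 − (1 − 0.942000)(1 − 0.816000) = 0.989328
Series ([0.991680], [0.974349], and [0.989328]): 0.991680 × 0.974349 × 0.989328 = 0.9559

0.9559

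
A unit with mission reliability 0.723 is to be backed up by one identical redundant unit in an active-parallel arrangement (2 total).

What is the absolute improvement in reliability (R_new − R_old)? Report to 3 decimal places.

R_before = 0.723
R_after = 1 − (1 − 0.723)^2 = 0.923
ΔR = 0.923 − 0.723 = 0.200

0.200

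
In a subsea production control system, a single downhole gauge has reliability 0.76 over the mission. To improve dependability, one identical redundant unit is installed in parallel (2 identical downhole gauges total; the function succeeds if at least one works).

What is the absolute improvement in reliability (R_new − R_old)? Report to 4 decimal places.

R_before = 0.76
R_after = 1 − (1 − 0.76)^2 = 0.9424
ΔR = 0.9424 − 0.76 = 0.1824

0.1824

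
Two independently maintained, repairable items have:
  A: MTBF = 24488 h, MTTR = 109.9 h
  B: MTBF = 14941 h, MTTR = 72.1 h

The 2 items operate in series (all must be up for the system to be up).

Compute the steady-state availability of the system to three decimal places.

A(A) = MTBF/(MTBF+MTTR) = 24488/(24488+109.9) = 0.995532
A(B) = MTBF/(MTBF+MTTR) = 14941/(14941+72.1) = 0.995198
Series availability: 0.995532 × 0.995198 = 0.991

0.991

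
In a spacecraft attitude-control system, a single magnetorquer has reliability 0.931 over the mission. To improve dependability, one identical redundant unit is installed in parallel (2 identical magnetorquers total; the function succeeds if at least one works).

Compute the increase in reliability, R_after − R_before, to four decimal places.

R_before = 0.931
R_after = 1 − (1 − 0.931)^2 = 0.9952
ΔR = 0.9952 − 0.931 = 0.0642

0.0642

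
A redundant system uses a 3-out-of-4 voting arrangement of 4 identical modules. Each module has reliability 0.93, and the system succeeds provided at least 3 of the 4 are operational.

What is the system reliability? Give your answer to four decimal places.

R = Σ_{i=3}^{4} C(4,i) p^i (1−p)^{4−i} with p = 0.93
C(4,3)·0.93^3·0.07^1 = 0.225220
C(4,4)·0.93^4·0.07^0 = 0.748052
Sum = 0.9733

0.9733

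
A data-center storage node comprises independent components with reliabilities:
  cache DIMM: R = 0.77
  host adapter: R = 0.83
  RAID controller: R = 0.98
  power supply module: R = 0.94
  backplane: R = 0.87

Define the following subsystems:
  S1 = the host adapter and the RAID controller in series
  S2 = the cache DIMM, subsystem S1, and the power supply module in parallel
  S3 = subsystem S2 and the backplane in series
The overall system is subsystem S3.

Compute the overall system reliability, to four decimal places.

0.8678

Series (host adapter and RAID controller): 0.830000 × 0.980000 = 0.813400
Parallel (cache DIMM, [0.813400], and power supply module): 1 − (1 − 0.770000)(1 − 0.813400)(1 − 0.940000) = 0.997425
Series ([0.997425] and backplane): 0.997425 × 0.870000 = 0.8678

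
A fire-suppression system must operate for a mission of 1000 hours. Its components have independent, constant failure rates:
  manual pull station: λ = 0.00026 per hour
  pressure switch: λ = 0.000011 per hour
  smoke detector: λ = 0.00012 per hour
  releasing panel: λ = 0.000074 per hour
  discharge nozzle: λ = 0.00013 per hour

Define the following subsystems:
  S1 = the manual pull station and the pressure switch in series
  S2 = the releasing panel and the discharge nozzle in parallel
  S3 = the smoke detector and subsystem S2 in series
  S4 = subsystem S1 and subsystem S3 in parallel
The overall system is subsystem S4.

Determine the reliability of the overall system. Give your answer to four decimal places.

0.9713

R(manual pull station) = exp(−0.00026 × 1000) = 0.771052
R(pressure switch) = exp(−0.000011 × 1000) = 0.989060
R(smoke detector) = exp(−0.00012 × 1000) = 0.886920
R(releasing panel) = exp(−0.000074 × 1000) = 0.928672
R(discharge nozzle) = exp(−0.00013 × 1000) = 0.878095
Series (manual pull station and pressure switch): 0.771052 × 0.989060 = 0.762617
Parallel (releasing panel and discharge nozzle): 1 − (1 − 0.928672)(1 − 0.878095) = 0.991305
Series (smoke detector and [0.991305]): 0.886920 × 0.991305 = 0.879208
Parallel ([0.762617] and [0.879208]): 1 − (1 − 0.762617)(1 − 0.879208) = 0.9713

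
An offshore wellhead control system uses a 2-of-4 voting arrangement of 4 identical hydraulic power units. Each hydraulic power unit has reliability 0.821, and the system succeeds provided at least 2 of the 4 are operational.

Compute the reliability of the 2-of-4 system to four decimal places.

0.9801

R = Σ_{i=2}^{4} C(4,i) p^i (1−p)^{4−i} with p = 0.821
C(4,2)·0.821^2·0.179^2 = 0.129582
C(4,3)·0.821^3·0.179^1 = 0.396226
C(4,4)·0.821^4·0.179^0 = 0.454331
Sum = 0.9801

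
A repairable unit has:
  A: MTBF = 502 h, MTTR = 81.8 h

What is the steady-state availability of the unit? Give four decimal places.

A(A) = MTBF/(MTBF+MTTR) = 502/(502+81.8) = 0.8599

0.8599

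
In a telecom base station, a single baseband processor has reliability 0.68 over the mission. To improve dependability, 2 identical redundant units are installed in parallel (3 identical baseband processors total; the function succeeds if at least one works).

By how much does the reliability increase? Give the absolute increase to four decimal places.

0.2872

R_before = 0.68
R_after = 1 − (1 − 0.68)^3 = 0.9672
ΔR = 0.9672 − 0.68 = 0.2872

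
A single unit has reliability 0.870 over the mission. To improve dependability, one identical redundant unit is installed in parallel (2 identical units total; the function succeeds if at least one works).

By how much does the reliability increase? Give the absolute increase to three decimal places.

0.113

R_before = 0.870
R_after = 1 − (1 − 0.870)^2 = 0.983
ΔR = 0.983 − 0.870 = 0.113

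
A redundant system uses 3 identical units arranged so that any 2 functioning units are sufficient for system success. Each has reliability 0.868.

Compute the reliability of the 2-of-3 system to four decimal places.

R = Σ_{i=2}^{3} C(3,i) p^i (1−p)^{3−i} with p = 0.868
C(3,2)·0.868^2·0.132^1 = 0.298356
C(3,3)·0.868^3·0.132^0 = 0.653972
Sum = 0.9523

0.9523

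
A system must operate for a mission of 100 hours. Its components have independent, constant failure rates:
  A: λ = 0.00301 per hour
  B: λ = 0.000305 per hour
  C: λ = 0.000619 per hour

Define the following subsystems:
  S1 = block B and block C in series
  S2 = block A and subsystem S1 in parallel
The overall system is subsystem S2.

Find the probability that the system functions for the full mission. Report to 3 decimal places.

0.977

R(A) = exp(−0.00301 × 100) = 0.74008
R(B) = exp(−0.000305 × 100) = 0.96996
R(C) = exp(−0.000619 × 100) = 0.93998
Series (B and C): 0.96996 × 0.93998 = 0.91174
Parallel (A and [0.91174]): 1 − (1 − 0.74008)(1 − 0.91174) = 0.977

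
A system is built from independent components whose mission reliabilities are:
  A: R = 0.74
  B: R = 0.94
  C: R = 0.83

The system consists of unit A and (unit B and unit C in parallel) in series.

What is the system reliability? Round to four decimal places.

0.7325

Parallel (B and C): 1 − (1 − 0.940000)(1 − 0.830000) = 0.989800
Series (A and [0.989800]): 0.740000 × 0.989800 = 0.7325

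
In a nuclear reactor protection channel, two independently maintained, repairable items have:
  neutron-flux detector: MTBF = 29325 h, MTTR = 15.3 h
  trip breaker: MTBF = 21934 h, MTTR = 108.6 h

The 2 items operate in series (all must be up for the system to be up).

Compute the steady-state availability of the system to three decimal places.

A(neutron-flux detector) = MTBF/(MTBF+MTTR) = 29325/(29325+15.3) = 0.999479
A(trip breaker) = MTBF/(MTBF+MTTR) = 21934/(21934+108.6) = 0.995073
Series availability: 0.999479 × 0.995073 = 0.995

0.995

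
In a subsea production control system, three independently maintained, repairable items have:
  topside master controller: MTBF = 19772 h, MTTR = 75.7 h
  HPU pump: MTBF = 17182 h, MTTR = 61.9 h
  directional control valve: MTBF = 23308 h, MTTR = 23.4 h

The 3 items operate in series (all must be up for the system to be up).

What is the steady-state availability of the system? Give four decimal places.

A(topside master controller) = MTBF/(MTBF+MTTR) = 19772/(19772+75.7) = 0.996186
A(HPU pump) = MTBF/(MTBF+MTTR) = 17182/(17182+61.9) = 0.996410
A(directional control valve) = MTBF/(MTBF+MTTR) = 23308/(23308+23.4) = 0.998997
Series availability: 0.996186 × 0.996410 × 0.998997 = 0.9916

0.9916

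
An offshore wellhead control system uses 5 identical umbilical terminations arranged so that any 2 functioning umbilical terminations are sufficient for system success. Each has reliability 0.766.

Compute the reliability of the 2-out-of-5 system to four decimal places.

R = Σ_{i=2}^{5} C(5,i) p^i (1−p)^{5−i} with p = 0.766
C(5,2)·0.766^2·0.234^3 = 0.075180
C(5,3)·0.766^3·0.234^2 = 0.246104
C(5,4)·0.766^4·0.234^1 = 0.402811
C(5,5)·0.766^5·0.234^0 = 0.263720
Sum = 0.9878

0.9878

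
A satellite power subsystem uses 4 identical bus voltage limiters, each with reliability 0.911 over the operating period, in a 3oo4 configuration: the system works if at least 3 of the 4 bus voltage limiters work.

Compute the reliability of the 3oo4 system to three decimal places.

0.958

R = Σ_{i=3}^{4} C(4,i) p^i (1−p)^{4−i} with p = 0.911
C(4,3)·0.911^3·0.089^1 = 0.26916
C(4,4)·0.911^4·0.089^0 = 0.68877
Sum = 0.958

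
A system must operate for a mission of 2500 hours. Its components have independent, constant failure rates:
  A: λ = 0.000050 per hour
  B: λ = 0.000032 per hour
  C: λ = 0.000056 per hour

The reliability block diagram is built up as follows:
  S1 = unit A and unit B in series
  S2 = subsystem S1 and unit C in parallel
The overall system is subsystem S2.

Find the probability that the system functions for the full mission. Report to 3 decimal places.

0.976

R(A) = exp(−0.000050 × 2500) = 0.88250
R(B) = exp(−0.000032 × 2500) = 0.92312
R(C) = exp(−0.000056 × 2500) = 0.86936
Series (A and B): 0.88250 × 0.92312 = 0.81465
Parallel ([0.81465] and C): 1 − (1 − 0.81465)(1 − 0.86936) = 0.976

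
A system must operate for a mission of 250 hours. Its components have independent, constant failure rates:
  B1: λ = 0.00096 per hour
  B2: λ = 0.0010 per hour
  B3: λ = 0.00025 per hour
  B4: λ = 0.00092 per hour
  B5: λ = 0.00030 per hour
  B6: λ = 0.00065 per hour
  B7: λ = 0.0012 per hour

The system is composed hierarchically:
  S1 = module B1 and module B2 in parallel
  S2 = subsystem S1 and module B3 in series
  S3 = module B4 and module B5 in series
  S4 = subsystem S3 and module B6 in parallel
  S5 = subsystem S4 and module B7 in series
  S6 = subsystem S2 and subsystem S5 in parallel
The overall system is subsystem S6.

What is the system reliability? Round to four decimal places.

0.9697

R(B1) = exp(−0.00096 × 250) = 0.786628
R(B2) = exp(−0.0010 × 250) = 0.778801
R(B3) = exp(−0.00025 × 250) = 0.939413
R(B4) = exp(−0.00092 × 250) = 0.794534
R(B5) = exp(−0.00030 × 250) = 0.927743
R(B6) = exp(−0.00065 × 250) = 0.850016
R(B7) = exp(−0.0012 × 250) = 0.740818
Parallel (B1 and B2): 1 − (1 − 0.786628)(1 − 0.778801) = 0.952802
Series ([0.952802] and B3): 0.952802 × 0.939413 = 0.895075
Series (B4 and B5): 0.794534 × 0.927743 = 0.737123
Parallel ([0.737123] and B6): 1 − (1 − 0.737123)(1 − 0.850016) = 0.960573
Series ([0.960573] and B7): 0.960573 × 0.740818 = 0.711610
Parallel ([0.895075] and [0.711610]): 1 − (1 − 0.895075)(1 − 0.711610) = 0.9697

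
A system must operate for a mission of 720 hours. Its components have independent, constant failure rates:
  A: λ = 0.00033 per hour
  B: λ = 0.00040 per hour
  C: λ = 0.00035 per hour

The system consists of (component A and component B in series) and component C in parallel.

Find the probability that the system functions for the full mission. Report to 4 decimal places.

0.9089

R(A) = exp(−0.00033 × 720) = 0.788518
R(B) = exp(−0.00040 × 720) = 0.749762
R(C) = exp(−0.00035 × 720) = 0.777245
Series (A and B): 0.788518 × 0.749762 = 0.591201
Parallel ([0.591201] and C): 1 − (1 − 0.591201)(1 − 0.777245) = 0.9089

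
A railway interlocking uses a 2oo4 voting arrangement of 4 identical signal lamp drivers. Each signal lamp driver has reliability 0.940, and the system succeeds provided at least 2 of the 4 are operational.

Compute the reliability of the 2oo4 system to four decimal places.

0.9992

R = Σ_{i=2}^{4} C(4,i) p^i (1−p)^{4−i} with p = 0.940
C(4,2)·0.940^2·0.060^2 = 0.019086
C(4,3)·0.940^3·0.060^1 = 0.199340
C(4,4)·0.940^4·0.060^0 = 0.780749
Sum = 0.9992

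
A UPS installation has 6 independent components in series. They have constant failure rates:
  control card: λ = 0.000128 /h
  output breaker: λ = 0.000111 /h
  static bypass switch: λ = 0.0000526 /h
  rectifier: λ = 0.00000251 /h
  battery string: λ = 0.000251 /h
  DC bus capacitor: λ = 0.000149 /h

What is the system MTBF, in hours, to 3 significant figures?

Series of exponential components: λ_sys = Σ λ_i
λ_sys = 0.000128 + 0.000111 + 0.0000526 + 0.00000251 + 0.000251 + 0.000149 = 6.9411e-04 /h
MTBF = 1 / λ_sys = 1440 h

1440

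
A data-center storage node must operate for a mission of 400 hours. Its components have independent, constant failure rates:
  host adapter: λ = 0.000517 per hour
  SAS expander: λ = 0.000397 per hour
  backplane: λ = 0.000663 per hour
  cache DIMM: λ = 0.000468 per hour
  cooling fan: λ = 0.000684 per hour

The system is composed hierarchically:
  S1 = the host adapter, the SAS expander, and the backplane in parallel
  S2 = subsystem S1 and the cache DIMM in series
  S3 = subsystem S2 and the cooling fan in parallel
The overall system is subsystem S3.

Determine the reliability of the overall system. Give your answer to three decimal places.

0.958

R(host adapter) = exp(−0.000517 × 400) = 0.81318
R(SAS expander) = exp(−0.000397 × 400) = 0.85317
R(backplane) = exp(−0.000663 × 400) = 0.76705
R(cache DIMM) = exp(−0.000468 × 400) = 0.82928
R(cooling fan) = exp(−0.000684 × 400) = 0.76064
Parallel (host adapter, SAS expander, and backplane): 1 − (1 − 0.81318)(1 − 0.85317)(1 − 0.76705) = 0.99361
Series ([0.99361] and cache DIMM): 0.99361 × 0.82928 = 0.82398
Parallel ([0.82398] and cooling fan): 1 − (1 − 0.82398)(1 − 0.76064) = 0.958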